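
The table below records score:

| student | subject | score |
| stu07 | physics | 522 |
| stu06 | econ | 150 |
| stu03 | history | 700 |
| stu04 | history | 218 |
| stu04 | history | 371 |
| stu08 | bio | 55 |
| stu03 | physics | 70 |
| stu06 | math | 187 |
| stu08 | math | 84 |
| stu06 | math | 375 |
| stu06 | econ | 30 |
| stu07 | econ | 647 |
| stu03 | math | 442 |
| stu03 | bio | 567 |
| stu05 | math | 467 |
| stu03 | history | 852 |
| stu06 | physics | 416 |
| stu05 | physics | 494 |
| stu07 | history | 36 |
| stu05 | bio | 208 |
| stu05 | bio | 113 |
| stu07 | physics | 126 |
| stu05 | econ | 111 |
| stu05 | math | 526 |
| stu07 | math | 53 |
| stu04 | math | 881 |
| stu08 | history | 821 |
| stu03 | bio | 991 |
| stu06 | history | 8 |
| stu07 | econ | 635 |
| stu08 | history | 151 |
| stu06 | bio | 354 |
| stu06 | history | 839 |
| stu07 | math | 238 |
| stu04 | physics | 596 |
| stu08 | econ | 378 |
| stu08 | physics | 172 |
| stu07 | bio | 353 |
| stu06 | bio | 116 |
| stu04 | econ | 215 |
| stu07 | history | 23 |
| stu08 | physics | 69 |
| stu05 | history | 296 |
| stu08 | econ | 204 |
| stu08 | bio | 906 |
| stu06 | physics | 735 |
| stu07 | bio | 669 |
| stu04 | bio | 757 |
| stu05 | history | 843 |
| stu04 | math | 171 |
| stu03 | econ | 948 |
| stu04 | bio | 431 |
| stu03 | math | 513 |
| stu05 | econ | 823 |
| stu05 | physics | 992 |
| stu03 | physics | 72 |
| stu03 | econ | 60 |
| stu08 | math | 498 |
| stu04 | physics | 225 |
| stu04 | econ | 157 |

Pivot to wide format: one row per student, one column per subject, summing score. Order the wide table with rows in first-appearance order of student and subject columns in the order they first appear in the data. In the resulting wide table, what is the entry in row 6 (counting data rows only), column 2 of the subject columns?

With rows in first-appearance order of student, row 6 is student=stu05. subject columns in first-appearance order: physics, econ, history, bio, math; column 2 is econ.
Long rows with student=stu05, subject=econ: 111 + 823 = 934.

934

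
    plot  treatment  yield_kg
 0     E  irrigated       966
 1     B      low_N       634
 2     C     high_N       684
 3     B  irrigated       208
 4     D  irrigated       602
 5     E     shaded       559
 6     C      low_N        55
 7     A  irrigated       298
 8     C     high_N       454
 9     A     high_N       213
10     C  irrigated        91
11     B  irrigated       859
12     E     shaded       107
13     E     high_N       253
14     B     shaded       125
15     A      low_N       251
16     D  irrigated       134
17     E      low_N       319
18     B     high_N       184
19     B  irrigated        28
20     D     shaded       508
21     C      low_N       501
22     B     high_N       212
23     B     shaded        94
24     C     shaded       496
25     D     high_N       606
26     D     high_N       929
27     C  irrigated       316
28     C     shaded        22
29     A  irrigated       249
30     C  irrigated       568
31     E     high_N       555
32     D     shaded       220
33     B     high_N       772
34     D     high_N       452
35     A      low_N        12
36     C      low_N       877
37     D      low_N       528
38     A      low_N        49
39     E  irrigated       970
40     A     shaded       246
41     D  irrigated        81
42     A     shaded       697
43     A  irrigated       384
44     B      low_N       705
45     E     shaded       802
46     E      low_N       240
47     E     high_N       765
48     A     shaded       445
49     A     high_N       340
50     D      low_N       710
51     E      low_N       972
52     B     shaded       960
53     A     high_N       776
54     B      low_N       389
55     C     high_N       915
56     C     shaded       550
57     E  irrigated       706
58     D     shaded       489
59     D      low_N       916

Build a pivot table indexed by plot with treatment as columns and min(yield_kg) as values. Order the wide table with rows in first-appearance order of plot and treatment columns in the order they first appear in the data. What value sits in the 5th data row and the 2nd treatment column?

With rows in first-appearance order of plot, row 5 is plot=A. treatment columns in first-appearance order: irrigated, low_N, high_N, shaded; column 2 is low_N.
Long rows with plot=A, treatment=low_N: min(251, 12, 49) = 12.

12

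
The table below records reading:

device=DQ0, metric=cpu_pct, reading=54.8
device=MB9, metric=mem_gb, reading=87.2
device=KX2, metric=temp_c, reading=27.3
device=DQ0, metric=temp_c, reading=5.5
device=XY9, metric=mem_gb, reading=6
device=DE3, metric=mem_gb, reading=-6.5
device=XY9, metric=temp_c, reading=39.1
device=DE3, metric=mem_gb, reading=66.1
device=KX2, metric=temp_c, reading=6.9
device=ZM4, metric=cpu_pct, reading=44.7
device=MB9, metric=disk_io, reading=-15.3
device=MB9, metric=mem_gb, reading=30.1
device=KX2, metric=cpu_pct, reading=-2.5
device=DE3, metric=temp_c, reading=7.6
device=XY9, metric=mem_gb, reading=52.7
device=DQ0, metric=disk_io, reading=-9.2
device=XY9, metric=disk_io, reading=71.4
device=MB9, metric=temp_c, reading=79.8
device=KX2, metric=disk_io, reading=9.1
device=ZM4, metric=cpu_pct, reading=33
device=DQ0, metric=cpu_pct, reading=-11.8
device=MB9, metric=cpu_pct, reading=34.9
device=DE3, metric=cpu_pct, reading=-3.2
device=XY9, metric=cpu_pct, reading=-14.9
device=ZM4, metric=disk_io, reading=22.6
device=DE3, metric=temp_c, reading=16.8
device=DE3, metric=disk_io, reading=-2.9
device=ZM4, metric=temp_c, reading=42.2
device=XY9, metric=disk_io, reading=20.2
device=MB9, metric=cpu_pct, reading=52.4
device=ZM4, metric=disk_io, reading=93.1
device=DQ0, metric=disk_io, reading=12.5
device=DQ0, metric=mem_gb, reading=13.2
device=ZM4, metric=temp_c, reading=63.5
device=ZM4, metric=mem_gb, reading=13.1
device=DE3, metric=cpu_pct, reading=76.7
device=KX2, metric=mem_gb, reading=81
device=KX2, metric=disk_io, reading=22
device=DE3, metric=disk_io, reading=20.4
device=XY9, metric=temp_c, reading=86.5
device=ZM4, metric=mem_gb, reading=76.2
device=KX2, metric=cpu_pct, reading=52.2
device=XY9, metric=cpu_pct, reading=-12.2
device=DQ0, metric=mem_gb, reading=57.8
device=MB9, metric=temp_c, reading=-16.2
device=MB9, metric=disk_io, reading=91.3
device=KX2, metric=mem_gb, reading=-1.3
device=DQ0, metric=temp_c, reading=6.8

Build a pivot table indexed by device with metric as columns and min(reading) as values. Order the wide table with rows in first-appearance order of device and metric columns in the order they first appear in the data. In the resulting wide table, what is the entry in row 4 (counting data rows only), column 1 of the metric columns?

-14.9

With rows in first-appearance order of device, row 4 is device=XY9. metric columns in first-appearance order: cpu_pct, mem_gb, temp_c, disk_io; column 1 is cpu_pct.
Long rows with device=XY9, metric=cpu_pct: min(-14.9, -12.2) = -14.9.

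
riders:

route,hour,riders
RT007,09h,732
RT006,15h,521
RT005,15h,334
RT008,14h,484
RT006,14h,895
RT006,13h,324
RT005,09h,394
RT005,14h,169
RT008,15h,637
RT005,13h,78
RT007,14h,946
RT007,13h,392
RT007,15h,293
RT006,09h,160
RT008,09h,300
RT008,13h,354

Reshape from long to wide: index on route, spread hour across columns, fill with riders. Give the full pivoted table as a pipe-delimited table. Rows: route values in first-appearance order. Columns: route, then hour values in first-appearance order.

Columns: route plus the 4 distinct hour values (09h, 15h, 14h, 13h).
For example, row RT007 column 09h takes riders=732 from the long row (RT007, 09h).

| route | 09h | 15h | 14h | 13h |
| RT007 | 732 | 293 | 946 | 392 |
| RT006 | 160 | 521 | 895 | 324 |
| RT005 | 394 | 334 | 169 | 78 |
| RT008 | 300 | 637 | 484 | 354 |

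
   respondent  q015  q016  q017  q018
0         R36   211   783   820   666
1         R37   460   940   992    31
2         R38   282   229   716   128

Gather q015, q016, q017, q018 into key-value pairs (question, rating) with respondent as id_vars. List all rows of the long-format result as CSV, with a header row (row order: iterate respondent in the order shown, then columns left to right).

respondent,question,rating
R36,q015,211
R36,q016,783
R36,q017,820
R36,q018,666
R37,q015,460
R37,q016,940
R37,q017,992
R37,q018,31
R38,q015,282
R38,q016,229
R38,q017,716
R38,q018,128

Each (respondent, column) pair becomes one row: 3 × 4 = 12 rows.
For example, (R36, q015) → rating=211.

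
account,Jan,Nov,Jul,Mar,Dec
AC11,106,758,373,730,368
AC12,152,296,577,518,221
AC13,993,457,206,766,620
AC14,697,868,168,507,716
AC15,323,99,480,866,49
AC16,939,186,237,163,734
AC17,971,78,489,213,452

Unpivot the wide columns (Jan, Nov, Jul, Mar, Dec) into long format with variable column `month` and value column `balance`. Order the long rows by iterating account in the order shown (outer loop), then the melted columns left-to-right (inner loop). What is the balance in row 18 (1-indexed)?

168

35 rows total (7 × 5). Row 18: index ⌊(18-1)/5⌋ = 3 into account → AC14; (18-1) mod 5 = 2 into the melted columns → Jul.
So row 18 is (AC14, Jul, 168); balance = 168.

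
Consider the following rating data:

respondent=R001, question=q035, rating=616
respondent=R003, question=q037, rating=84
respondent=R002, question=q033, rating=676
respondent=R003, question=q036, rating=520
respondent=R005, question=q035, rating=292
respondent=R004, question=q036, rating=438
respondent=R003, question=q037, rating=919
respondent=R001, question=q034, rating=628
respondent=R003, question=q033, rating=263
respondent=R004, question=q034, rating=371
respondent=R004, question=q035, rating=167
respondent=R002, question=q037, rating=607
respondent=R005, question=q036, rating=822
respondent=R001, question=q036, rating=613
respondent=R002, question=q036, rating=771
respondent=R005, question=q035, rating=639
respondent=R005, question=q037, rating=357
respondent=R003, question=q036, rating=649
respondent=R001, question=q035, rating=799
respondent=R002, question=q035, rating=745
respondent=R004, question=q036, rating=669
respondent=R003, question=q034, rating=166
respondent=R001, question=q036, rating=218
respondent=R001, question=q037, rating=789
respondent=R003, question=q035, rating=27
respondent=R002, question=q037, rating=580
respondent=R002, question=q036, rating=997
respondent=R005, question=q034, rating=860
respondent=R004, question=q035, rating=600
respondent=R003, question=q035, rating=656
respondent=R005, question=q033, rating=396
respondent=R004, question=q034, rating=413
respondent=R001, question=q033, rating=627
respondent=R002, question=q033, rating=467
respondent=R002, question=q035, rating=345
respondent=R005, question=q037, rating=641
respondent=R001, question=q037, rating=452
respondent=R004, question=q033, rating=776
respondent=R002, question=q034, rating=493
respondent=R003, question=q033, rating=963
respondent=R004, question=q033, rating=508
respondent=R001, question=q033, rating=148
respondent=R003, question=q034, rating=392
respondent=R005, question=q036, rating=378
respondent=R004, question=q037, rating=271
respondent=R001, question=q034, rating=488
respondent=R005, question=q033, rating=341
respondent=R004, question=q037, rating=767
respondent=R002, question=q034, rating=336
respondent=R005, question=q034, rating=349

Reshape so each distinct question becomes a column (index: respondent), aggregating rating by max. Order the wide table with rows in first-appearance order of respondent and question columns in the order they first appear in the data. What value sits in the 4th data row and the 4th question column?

With rows in first-appearance order of respondent, row 4 is respondent=R005. question columns in first-appearance order: q035, q037, q033, q036, q034; column 4 is q036.
Long rows with respondent=R005, question=q036: max(822, 378) = 822.

822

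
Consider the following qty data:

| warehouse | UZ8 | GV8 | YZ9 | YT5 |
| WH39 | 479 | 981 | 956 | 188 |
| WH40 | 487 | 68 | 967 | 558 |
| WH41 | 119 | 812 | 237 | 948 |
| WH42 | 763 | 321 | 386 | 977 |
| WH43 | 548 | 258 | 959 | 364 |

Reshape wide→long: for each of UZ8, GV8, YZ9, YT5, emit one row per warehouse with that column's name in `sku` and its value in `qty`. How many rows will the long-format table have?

5 warehouse values × 4 melted columns = 20 rows.

20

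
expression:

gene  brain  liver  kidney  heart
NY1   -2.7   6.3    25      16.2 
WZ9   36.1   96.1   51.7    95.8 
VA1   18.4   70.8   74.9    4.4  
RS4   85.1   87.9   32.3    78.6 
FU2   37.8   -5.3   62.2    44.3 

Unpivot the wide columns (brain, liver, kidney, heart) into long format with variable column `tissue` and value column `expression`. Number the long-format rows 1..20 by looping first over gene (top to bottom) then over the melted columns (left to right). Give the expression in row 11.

20 rows total (5 × 4). Row 11: index ⌊(11-1)/4⌋ = 2 into gene → VA1; (11-1) mod 4 = 2 into the melted columns → kidney.
So row 11 is (VA1, kidney, 74.9); expression = 74.9.

74.9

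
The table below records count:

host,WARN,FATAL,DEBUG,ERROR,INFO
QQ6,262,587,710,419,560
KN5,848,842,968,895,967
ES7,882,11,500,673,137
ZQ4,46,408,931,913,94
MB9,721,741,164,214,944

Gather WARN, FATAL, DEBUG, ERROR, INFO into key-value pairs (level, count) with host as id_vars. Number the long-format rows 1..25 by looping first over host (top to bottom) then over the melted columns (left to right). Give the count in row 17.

408

25 rows total (5 × 5). Row 17: index ⌊(17-1)/5⌋ = 3 into host → ZQ4; (17-1) mod 5 = 1 into the melted columns → FATAL.
So row 17 is (ZQ4, FATAL, 408); count = 408.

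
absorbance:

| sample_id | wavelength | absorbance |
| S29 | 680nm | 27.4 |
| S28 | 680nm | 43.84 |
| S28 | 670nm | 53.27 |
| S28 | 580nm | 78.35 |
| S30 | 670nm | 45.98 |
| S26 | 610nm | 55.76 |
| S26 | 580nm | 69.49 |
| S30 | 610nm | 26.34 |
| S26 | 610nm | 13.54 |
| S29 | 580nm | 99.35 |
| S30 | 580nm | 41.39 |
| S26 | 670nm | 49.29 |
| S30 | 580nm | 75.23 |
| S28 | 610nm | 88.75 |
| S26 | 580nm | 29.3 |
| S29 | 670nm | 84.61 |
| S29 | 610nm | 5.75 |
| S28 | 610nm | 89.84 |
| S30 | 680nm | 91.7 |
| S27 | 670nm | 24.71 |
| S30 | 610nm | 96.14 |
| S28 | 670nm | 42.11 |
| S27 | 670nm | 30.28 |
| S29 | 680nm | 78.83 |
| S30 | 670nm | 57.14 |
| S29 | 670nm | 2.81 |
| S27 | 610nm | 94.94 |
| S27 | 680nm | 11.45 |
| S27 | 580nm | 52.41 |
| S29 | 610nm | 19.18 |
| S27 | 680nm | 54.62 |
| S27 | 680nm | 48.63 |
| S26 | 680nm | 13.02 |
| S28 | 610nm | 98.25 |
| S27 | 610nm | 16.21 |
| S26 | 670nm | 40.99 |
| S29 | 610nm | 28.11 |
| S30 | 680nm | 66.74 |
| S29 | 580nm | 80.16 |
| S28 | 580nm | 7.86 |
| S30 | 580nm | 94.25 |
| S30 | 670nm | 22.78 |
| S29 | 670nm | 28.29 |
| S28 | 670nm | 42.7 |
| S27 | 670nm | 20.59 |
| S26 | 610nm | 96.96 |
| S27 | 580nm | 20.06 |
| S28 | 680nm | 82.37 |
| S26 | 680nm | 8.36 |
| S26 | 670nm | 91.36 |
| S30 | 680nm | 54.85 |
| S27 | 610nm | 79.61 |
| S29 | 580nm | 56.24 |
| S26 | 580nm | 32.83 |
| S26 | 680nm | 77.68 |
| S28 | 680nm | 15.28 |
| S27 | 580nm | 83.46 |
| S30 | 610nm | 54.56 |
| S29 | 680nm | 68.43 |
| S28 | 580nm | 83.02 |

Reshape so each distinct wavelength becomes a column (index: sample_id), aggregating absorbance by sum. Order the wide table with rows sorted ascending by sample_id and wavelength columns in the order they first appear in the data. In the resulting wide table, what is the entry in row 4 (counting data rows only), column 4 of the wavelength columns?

53.04

With rows sorted ascending by sample_id, row 4 is sample_id=S29. wavelength columns in first-appearance order: 680nm, 670nm, 580nm, 610nm; column 4 is 610nm.
Long rows with sample_id=S29, wavelength=610nm: 5.75 + 19.18 + 28.11 = 53.04.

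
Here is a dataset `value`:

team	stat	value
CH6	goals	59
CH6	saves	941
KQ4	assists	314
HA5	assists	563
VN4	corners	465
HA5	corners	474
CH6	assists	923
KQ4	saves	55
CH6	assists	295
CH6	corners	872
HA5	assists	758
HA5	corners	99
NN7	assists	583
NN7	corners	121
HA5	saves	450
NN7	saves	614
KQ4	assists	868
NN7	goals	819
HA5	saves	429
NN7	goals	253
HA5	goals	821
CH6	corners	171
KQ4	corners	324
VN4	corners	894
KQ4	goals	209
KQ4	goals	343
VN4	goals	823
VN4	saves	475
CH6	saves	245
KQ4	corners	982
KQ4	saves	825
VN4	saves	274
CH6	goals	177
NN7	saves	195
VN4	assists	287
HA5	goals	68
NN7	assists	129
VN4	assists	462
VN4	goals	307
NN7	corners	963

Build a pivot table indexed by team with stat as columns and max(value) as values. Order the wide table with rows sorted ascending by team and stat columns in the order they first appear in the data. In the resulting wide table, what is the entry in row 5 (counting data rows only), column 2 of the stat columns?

With rows sorted ascending by team, row 5 is team=VN4. stat columns in first-appearance order: goals, saves, assists, corners; column 2 is saves.
Long rows with team=VN4, stat=saves: max(475, 274) = 475.

475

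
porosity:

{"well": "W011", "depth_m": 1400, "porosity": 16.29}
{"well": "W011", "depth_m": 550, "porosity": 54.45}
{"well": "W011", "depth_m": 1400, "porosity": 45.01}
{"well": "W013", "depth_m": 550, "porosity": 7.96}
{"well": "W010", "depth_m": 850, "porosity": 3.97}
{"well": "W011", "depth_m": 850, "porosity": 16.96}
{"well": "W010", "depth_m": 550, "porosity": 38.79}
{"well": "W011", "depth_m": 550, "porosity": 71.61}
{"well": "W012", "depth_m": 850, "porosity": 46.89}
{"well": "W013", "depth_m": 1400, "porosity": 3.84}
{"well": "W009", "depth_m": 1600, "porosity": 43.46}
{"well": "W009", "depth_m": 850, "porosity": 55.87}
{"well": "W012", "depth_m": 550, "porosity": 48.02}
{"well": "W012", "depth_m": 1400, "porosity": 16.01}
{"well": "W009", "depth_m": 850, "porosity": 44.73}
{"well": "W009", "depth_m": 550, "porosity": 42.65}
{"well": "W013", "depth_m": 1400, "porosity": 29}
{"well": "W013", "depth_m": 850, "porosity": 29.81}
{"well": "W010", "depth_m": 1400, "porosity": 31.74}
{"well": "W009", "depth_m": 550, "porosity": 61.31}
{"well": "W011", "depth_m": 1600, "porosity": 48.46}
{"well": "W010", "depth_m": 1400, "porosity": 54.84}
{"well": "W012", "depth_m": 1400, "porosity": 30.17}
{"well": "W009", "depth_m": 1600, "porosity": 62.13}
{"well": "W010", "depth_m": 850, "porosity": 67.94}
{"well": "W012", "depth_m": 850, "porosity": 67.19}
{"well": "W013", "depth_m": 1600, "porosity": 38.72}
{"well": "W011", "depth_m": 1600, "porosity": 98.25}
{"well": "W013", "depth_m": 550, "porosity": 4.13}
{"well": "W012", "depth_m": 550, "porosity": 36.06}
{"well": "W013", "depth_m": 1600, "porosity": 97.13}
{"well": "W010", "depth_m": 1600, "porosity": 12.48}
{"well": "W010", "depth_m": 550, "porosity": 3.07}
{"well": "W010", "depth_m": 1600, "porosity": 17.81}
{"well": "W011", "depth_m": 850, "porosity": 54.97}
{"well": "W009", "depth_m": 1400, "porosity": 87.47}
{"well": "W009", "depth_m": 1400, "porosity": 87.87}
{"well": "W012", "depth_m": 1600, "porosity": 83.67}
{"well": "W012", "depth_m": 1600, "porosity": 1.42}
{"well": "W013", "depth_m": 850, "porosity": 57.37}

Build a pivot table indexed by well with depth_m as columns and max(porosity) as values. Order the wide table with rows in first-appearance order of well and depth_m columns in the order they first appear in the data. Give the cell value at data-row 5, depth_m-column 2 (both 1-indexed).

61.31

With rows in first-appearance order of well, row 5 is well=W009. depth_m columns in first-appearance order: 1400, 550, 850, 1600; column 2 is 550.
Long rows with well=W009, depth_m=550: max(42.65, 61.31) = 61.31.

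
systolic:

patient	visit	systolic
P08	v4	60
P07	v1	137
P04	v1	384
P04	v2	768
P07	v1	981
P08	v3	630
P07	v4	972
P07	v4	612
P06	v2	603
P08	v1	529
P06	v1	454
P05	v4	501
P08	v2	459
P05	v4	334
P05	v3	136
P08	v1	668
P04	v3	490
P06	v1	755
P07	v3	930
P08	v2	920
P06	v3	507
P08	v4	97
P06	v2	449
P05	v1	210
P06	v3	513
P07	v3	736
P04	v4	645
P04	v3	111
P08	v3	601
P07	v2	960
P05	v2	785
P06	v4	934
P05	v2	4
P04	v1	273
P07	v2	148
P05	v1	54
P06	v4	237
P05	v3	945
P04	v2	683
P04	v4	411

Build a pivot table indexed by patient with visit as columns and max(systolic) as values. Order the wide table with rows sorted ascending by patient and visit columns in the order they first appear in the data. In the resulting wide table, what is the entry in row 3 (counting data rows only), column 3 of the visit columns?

With rows sorted ascending by patient, row 3 is patient=P06. visit columns in first-appearance order: v4, v1, v2, v3; column 3 is v2.
Long rows with patient=P06, visit=v2: max(603, 449) = 603.

603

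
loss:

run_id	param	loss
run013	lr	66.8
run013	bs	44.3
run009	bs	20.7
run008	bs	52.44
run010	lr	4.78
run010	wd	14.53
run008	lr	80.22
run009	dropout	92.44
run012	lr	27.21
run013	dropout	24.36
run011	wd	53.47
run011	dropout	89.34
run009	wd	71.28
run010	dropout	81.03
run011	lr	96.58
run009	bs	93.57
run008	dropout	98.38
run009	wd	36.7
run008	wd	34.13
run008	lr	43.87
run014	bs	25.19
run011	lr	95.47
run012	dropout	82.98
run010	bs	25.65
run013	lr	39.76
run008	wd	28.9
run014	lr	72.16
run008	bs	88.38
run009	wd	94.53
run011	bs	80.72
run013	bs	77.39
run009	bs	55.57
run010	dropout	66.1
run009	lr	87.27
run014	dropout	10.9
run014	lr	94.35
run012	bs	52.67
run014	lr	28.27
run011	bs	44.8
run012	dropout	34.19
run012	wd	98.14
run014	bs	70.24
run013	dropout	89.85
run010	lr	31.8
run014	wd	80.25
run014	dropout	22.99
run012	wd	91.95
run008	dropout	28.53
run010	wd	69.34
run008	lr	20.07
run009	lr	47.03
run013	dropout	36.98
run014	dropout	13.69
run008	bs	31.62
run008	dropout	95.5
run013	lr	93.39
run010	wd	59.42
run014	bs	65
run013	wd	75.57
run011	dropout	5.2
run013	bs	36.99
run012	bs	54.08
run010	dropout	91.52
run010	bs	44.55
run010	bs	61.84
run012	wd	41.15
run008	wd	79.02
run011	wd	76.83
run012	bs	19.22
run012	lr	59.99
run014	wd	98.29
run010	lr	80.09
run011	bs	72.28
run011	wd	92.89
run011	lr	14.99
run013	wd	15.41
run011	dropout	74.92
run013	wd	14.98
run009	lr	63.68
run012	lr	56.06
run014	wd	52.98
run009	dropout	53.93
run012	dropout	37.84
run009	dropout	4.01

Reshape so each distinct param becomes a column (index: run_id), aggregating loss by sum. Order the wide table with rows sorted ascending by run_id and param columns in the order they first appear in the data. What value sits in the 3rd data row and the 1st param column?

116.67

With rows sorted ascending by run_id, row 3 is run_id=run010. param columns in first-appearance order: lr, bs, wd, dropout; column 1 is lr.
Long rows with run_id=run010, param=lr: 4.78 + 31.8 + 80.09 = 116.67.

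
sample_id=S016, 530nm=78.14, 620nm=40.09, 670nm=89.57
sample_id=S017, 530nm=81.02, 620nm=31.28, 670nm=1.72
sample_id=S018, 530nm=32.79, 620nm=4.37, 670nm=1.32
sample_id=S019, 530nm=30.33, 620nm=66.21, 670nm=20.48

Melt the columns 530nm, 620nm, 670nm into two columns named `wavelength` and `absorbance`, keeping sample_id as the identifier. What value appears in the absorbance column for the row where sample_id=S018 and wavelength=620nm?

4.37

Unpivoting turns each (sample_id, wide-column) pair into one long row.
The wide cell at row S018, column 620nm holds 4.37, so the long row (S018, 620nm) has absorbance=4.37.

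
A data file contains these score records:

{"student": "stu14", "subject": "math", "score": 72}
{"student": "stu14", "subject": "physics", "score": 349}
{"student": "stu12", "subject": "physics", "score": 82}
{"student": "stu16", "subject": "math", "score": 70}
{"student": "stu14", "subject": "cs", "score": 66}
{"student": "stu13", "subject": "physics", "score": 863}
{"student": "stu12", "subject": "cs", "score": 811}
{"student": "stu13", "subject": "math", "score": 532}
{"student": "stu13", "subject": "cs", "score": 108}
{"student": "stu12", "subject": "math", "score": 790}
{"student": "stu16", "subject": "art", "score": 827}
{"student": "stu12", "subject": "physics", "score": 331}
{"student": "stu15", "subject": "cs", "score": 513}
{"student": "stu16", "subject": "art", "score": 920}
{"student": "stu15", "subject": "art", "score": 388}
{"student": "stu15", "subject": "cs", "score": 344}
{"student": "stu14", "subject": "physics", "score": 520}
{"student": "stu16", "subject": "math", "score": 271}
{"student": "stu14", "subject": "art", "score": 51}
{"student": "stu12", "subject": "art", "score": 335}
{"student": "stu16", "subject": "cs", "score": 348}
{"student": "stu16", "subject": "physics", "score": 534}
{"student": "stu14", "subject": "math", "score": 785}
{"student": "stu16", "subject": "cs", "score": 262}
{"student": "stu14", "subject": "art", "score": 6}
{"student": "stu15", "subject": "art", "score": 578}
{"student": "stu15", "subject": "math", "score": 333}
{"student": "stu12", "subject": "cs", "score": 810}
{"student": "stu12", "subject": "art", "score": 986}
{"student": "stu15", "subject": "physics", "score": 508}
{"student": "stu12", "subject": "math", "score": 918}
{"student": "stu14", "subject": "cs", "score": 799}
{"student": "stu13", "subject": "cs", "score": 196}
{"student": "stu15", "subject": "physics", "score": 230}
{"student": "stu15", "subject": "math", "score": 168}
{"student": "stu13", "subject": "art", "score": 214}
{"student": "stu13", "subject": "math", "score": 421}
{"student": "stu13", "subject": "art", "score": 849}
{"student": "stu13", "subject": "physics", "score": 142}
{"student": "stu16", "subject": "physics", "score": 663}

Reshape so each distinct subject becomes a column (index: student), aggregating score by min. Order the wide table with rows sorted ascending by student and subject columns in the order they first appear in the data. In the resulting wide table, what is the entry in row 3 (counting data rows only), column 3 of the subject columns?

With rows sorted ascending by student, row 3 is student=stu14. subject columns in first-appearance order: math, physics, cs, art; column 3 is cs.
Long rows with student=stu14, subject=cs: min(66, 799) = 66.

66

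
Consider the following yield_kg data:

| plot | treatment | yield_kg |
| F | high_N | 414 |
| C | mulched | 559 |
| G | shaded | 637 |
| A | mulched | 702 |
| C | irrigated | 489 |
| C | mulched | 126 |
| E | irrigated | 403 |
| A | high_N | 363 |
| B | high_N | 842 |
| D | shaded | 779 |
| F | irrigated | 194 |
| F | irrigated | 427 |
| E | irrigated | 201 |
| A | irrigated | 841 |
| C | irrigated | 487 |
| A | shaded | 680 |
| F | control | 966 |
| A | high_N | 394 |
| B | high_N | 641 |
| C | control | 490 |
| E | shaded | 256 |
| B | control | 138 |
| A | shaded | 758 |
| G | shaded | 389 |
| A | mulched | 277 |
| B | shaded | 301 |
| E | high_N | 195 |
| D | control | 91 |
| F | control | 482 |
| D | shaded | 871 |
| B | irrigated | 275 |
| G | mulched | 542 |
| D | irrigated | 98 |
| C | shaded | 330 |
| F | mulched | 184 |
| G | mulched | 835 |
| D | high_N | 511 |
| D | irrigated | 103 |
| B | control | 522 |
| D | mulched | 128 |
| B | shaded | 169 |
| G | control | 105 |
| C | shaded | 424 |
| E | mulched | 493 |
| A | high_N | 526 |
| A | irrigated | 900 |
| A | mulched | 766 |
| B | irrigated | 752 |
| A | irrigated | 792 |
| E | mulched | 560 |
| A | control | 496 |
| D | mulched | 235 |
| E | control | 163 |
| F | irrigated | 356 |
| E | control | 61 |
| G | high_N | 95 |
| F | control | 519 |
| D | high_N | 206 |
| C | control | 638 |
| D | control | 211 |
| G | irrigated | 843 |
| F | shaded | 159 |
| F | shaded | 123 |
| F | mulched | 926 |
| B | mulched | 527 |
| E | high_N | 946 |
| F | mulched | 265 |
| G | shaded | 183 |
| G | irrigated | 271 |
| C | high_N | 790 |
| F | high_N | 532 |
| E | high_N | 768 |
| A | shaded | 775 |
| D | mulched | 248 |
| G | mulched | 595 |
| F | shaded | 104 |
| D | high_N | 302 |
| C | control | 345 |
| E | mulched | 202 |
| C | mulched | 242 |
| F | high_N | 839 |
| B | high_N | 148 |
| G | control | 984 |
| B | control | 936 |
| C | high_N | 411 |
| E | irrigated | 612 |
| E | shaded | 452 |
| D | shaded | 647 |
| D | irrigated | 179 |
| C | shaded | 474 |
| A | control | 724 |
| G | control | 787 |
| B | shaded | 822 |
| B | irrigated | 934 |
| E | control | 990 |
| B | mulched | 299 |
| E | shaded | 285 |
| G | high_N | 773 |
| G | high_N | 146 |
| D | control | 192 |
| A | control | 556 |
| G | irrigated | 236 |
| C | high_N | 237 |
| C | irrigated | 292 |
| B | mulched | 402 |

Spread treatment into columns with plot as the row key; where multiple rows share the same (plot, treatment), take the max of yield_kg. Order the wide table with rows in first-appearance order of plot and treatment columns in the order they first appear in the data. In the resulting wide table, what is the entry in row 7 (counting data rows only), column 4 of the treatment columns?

179

With rows in first-appearance order of plot, row 7 is plot=D. treatment columns in first-appearance order: high_N, mulched, shaded, irrigated, control; column 4 is irrigated.
Long rows with plot=D, treatment=irrigated: max(98, 103, 179) = 179.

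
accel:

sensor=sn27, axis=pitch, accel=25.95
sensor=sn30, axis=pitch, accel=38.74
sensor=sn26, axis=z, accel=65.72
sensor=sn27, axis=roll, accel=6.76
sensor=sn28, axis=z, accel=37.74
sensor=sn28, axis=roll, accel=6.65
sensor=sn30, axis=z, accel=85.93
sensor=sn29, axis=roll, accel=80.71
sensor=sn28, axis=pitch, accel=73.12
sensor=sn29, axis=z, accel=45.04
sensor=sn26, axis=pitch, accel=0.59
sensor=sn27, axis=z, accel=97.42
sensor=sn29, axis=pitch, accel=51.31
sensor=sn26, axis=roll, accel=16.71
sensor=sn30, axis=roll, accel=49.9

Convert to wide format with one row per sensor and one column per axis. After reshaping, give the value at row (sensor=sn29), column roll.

Wide layout: rows indexed by sensor, columns are the 3 distinct axis values (pitch, z, roll).
Cell (sensor=sn29, axis=roll) draws from the long row where sensor=sn29 and axis=roll, which has accel=80.71.

80.71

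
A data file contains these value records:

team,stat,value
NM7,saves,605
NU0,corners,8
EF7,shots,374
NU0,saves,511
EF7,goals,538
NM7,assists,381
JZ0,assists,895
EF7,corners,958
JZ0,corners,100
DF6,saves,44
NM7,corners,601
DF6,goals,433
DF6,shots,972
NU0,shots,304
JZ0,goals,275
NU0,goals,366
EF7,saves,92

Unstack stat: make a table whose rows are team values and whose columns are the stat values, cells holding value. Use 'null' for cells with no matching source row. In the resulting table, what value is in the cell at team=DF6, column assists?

null

No long-format row has team=DF6 and stat=assists, so the cell is null.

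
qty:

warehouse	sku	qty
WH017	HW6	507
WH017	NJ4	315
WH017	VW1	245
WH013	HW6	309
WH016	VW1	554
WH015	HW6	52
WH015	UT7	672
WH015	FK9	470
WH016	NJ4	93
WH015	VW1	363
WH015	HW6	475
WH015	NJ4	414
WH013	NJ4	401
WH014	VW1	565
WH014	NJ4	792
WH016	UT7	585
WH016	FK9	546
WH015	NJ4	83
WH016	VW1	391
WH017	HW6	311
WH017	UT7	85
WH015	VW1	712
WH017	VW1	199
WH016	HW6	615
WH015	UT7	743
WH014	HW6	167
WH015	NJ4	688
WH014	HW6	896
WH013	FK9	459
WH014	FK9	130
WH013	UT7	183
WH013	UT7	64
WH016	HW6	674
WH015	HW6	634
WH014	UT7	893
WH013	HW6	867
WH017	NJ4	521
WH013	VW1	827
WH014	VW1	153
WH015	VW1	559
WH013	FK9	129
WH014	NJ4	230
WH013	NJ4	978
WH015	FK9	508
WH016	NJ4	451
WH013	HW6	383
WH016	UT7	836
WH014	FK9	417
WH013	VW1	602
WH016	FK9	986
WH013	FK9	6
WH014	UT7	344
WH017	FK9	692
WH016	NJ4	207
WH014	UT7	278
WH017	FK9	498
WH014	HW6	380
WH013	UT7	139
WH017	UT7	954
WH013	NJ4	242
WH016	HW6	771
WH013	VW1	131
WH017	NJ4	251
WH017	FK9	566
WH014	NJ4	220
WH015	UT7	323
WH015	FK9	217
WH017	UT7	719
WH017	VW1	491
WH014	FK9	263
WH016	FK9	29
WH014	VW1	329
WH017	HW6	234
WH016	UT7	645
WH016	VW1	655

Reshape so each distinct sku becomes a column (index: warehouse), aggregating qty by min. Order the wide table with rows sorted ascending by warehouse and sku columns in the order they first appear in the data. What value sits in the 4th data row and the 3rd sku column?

391

With rows sorted ascending by warehouse, row 4 is warehouse=WH016. sku columns in first-appearance order: HW6, NJ4, VW1, UT7, FK9; column 3 is VW1.
Long rows with warehouse=WH016, sku=VW1: min(554, 391, 655) = 391.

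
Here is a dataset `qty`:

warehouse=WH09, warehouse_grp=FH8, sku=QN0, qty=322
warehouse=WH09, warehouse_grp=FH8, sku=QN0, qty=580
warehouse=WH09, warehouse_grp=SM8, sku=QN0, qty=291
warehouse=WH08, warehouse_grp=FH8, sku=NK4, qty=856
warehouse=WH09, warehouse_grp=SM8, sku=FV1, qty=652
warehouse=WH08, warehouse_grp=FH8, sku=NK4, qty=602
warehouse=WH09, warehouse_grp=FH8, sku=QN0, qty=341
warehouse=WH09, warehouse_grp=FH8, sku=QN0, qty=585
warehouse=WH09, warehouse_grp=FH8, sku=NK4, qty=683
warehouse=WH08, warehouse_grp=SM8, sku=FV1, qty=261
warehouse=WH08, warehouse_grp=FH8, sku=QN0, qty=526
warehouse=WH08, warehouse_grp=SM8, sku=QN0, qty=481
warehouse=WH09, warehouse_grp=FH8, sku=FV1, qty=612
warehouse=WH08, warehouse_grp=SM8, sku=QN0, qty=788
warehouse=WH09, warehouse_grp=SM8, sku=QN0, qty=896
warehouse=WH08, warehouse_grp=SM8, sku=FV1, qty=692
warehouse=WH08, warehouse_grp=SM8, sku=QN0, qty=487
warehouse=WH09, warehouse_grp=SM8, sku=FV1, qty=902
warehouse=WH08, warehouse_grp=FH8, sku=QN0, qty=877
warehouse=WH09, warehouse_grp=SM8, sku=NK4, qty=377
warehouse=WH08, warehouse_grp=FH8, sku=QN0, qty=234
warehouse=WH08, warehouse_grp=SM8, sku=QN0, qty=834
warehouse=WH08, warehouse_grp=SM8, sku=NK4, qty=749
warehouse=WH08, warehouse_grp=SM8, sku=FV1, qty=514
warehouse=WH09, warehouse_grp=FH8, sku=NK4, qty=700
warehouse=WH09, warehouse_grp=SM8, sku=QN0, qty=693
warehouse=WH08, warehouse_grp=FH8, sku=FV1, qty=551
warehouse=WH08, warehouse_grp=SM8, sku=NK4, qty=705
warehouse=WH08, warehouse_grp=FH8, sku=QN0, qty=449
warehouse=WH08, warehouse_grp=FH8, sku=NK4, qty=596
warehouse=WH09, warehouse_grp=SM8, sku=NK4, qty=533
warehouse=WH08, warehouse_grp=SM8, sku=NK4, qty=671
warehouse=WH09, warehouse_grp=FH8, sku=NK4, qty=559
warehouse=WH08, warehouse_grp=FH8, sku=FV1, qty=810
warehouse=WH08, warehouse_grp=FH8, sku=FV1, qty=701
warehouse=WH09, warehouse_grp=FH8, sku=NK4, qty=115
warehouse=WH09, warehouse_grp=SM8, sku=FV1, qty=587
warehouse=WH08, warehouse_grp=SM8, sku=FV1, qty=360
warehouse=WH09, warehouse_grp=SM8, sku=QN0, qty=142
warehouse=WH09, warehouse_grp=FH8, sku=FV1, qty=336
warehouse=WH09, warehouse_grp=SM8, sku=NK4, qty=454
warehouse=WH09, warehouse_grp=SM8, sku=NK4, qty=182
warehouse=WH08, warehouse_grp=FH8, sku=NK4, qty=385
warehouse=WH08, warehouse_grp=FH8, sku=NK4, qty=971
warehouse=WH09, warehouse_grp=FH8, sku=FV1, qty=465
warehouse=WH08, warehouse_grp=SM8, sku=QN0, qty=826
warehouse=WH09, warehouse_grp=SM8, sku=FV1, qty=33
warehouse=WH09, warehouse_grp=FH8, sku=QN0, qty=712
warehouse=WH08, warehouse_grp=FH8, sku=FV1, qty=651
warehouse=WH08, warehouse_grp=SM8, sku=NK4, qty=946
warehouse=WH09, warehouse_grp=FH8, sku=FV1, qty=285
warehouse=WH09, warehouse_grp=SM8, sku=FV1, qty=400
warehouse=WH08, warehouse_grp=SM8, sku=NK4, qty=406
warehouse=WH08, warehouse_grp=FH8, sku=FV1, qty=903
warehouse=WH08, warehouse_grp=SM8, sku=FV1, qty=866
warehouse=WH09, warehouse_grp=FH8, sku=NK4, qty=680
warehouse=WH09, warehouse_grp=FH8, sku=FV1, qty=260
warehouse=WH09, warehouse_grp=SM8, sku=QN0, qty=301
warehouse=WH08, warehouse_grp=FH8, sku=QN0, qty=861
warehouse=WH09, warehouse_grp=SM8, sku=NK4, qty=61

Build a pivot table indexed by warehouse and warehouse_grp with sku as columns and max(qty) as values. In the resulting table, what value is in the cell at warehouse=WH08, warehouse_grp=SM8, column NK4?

946

Rows with warehouse=WH08, warehouse_grp=SM8 and sku=NK4: qty values are 749, 705, 671, 946, 406.
max(749, 705, 671, 946, 406) = 946.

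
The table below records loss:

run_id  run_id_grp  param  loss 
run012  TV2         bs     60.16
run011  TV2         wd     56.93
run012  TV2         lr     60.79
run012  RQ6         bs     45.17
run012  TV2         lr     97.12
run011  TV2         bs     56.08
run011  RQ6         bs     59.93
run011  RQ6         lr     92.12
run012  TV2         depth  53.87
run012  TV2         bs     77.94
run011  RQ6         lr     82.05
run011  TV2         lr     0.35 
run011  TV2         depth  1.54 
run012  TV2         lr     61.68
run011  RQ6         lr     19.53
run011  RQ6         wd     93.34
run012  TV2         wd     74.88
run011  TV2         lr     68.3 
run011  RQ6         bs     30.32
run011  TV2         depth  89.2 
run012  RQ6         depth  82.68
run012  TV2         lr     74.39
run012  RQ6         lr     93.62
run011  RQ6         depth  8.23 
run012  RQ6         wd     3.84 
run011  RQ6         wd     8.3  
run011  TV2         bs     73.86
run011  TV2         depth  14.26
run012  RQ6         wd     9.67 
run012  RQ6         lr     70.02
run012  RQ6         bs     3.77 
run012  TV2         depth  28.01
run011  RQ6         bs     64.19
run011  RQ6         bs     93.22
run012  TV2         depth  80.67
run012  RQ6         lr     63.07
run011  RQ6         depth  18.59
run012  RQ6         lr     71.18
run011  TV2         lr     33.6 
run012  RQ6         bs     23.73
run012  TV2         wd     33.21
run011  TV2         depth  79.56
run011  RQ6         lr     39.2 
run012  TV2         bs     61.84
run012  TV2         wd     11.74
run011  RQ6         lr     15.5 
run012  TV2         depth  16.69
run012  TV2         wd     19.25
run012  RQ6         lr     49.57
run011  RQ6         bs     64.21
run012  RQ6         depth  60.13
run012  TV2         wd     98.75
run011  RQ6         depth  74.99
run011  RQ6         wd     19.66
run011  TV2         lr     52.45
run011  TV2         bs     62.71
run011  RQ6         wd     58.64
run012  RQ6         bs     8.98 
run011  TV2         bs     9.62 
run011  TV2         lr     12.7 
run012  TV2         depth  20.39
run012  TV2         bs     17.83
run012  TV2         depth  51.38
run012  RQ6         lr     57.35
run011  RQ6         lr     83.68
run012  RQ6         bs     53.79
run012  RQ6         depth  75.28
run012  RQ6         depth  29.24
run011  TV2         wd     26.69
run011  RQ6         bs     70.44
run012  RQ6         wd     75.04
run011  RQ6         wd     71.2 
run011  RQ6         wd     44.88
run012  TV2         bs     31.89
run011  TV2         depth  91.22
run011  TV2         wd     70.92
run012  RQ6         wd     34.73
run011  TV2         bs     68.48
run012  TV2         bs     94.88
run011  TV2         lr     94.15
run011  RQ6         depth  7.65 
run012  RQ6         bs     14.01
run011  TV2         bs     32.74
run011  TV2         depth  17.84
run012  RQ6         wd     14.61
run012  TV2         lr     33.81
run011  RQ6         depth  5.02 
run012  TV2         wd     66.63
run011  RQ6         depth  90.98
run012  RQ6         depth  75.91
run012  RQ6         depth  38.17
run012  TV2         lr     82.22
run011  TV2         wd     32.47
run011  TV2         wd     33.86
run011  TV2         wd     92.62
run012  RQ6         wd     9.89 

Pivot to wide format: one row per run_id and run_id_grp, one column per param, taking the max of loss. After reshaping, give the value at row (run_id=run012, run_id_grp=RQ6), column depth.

Rows with run_id=run012, run_id_grp=RQ6 and param=depth: loss values are 82.68, 60.13, 75.28, 29.24, 75.91, 38.17.
max(82.68, 60.13, 75.28, 29.24, 75.91, 38.17) = 82.68.

82.68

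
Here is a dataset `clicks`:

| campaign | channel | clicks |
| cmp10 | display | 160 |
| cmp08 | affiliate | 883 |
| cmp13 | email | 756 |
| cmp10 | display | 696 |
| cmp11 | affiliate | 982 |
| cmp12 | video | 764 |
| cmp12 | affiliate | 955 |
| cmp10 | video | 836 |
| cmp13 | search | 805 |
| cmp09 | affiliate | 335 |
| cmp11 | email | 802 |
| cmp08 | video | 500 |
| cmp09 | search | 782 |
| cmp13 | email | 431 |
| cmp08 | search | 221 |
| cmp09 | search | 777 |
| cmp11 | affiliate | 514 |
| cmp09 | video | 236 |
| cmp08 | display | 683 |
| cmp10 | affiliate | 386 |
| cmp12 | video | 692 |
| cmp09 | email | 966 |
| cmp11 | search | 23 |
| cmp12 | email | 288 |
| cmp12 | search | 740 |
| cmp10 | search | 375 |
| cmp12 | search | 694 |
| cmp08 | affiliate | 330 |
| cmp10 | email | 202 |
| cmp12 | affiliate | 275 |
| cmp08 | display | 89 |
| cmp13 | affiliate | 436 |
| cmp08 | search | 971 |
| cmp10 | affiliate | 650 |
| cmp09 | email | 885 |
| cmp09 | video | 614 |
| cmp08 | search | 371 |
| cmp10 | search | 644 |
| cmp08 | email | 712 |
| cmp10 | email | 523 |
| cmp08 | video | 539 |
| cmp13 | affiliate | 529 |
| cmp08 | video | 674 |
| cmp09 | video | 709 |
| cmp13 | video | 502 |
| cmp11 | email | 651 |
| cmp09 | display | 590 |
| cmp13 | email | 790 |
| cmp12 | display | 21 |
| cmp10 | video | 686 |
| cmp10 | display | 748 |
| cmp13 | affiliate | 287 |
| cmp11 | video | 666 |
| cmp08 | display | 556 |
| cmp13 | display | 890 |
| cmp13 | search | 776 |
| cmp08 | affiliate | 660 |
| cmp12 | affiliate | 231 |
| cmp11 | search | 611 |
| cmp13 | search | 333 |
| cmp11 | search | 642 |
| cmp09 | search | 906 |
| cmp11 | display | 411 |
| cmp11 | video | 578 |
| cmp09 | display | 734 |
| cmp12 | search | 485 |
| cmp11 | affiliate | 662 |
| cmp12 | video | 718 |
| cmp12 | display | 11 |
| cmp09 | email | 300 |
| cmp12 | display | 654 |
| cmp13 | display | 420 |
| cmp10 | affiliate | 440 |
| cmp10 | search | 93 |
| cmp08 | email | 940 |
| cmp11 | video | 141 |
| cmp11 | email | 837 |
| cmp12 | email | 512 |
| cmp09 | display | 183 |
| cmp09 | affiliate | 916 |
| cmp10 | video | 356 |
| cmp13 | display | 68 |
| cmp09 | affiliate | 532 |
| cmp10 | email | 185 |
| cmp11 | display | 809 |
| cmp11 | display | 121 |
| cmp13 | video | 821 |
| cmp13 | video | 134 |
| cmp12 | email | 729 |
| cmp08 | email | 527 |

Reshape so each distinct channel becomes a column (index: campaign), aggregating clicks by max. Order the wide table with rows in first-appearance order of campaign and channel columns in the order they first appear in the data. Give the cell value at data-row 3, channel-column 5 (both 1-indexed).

805

With rows in first-appearance order of campaign, row 3 is campaign=cmp13. channel columns in first-appearance order: display, affiliate, email, video, search; column 5 is search.
Long rows with campaign=cmp13, channel=search: max(805, 776, 333) = 805.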